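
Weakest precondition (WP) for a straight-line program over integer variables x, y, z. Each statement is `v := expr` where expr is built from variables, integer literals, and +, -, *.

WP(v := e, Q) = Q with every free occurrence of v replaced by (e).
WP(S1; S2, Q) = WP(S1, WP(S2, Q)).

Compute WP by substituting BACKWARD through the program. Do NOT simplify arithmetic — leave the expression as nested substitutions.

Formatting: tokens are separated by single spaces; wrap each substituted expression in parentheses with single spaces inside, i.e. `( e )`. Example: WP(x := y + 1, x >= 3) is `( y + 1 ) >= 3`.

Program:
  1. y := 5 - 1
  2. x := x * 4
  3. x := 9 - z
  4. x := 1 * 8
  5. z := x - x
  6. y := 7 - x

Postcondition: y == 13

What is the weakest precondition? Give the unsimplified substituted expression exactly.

Answer: ( 7 - ( 1 * 8 ) ) == 13

Derivation:
post: y == 13
stmt 6: y := 7 - x  -- replace 1 occurrence(s) of y with (7 - x)
  => ( 7 - x ) == 13
stmt 5: z := x - x  -- replace 0 occurrence(s) of z with (x - x)
  => ( 7 - x ) == 13
stmt 4: x := 1 * 8  -- replace 1 occurrence(s) of x with (1 * 8)
  => ( 7 - ( 1 * 8 ) ) == 13
stmt 3: x := 9 - z  -- replace 0 occurrence(s) of x with (9 - z)
  => ( 7 - ( 1 * 8 ) ) == 13
stmt 2: x := x * 4  -- replace 0 occurrence(s) of x with (x * 4)
  => ( 7 - ( 1 * 8 ) ) == 13
stmt 1: y := 5 - 1  -- replace 0 occurrence(s) of y with (5 - 1)
  => ( 7 - ( 1 * 8 ) ) == 13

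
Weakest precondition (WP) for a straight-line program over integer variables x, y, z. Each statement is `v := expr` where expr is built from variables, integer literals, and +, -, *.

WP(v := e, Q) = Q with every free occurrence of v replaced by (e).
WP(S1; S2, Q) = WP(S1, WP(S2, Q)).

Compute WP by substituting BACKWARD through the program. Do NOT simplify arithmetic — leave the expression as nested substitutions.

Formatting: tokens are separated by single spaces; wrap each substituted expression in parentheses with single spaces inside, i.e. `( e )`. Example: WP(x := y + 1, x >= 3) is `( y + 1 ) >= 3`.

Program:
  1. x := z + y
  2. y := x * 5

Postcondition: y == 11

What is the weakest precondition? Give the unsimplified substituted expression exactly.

Answer: ( ( z + y ) * 5 ) == 11

Derivation:
post: y == 11
stmt 2: y := x * 5  -- replace 1 occurrence(s) of y with (x * 5)
  => ( x * 5 ) == 11
stmt 1: x := z + y  -- replace 1 occurrence(s) of x with (z + y)
  => ( ( z + y ) * 5 ) == 11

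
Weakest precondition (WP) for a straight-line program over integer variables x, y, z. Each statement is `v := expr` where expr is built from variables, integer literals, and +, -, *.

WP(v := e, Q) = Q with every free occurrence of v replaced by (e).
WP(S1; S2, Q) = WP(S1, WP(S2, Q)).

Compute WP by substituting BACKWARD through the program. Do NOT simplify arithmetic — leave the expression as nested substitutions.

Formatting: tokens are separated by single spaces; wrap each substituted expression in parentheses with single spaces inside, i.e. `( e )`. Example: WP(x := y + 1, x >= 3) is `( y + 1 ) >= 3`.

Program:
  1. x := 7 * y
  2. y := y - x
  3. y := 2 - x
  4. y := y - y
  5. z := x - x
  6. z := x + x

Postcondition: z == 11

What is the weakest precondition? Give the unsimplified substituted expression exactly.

post: z == 11
stmt 6: z := x + x  -- replace 1 occurrence(s) of z with (x + x)
  => ( x + x ) == 11
stmt 5: z := x - x  -- replace 0 occurrence(s) of z with (x - x)
  => ( x + x ) == 11
stmt 4: y := y - y  -- replace 0 occurrence(s) of y with (y - y)
  => ( x + x ) == 11
stmt 3: y := 2 - x  -- replace 0 occurrence(s) of y with (2 - x)
  => ( x + x ) == 11
stmt 2: y := y - x  -- replace 0 occurrence(s) of y with (y - x)
  => ( x + x ) == 11
stmt 1: x := 7 * y  -- replace 2 occurrence(s) of x with (7 * y)
  => ( ( 7 * y ) + ( 7 * y ) ) == 11

Answer: ( ( 7 * y ) + ( 7 * y ) ) == 11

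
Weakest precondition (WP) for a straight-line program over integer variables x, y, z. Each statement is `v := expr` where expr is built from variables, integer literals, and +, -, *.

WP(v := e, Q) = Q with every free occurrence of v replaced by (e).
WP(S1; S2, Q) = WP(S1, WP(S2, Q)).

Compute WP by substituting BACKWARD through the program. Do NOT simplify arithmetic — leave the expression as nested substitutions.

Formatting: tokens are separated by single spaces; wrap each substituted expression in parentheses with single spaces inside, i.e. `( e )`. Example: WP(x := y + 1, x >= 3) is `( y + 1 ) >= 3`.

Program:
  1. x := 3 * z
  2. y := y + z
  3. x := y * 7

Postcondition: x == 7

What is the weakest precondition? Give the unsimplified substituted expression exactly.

Answer: ( ( y + z ) * 7 ) == 7

Derivation:
post: x == 7
stmt 3: x := y * 7  -- replace 1 occurrence(s) of x with (y * 7)
  => ( y * 7 ) == 7
stmt 2: y := y + z  -- replace 1 occurrence(s) of y with (y + z)
  => ( ( y + z ) * 7 ) == 7
stmt 1: x := 3 * z  -- replace 0 occurrence(s) of x with (3 * z)
  => ( ( y + z ) * 7 ) == 7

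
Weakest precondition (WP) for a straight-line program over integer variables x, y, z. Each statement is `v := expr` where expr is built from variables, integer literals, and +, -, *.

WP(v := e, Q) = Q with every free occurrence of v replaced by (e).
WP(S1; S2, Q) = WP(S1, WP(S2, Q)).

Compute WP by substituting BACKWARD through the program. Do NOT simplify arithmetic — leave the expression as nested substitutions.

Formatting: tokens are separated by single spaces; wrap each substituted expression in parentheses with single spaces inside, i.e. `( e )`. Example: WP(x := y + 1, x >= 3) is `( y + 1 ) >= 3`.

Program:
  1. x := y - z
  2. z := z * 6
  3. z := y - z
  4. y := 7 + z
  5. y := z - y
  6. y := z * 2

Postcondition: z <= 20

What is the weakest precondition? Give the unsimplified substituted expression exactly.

post: z <= 20
stmt 6: y := z * 2  -- replace 0 occurrence(s) of y with (z * 2)
  => z <= 20
stmt 5: y := z - y  -- replace 0 occurrence(s) of y with (z - y)
  => z <= 20
stmt 4: y := 7 + z  -- replace 0 occurrence(s) of y with (7 + z)
  => z <= 20
stmt 3: z := y - z  -- replace 1 occurrence(s) of z with (y - z)
  => ( y - z ) <= 20
stmt 2: z := z * 6  -- replace 1 occurrence(s) of z with (z * 6)
  => ( y - ( z * 6 ) ) <= 20
stmt 1: x := y - z  -- replace 0 occurrence(s) of x with (y - z)
  => ( y - ( z * 6 ) ) <= 20

Answer: ( y - ( z * 6 ) ) <= 20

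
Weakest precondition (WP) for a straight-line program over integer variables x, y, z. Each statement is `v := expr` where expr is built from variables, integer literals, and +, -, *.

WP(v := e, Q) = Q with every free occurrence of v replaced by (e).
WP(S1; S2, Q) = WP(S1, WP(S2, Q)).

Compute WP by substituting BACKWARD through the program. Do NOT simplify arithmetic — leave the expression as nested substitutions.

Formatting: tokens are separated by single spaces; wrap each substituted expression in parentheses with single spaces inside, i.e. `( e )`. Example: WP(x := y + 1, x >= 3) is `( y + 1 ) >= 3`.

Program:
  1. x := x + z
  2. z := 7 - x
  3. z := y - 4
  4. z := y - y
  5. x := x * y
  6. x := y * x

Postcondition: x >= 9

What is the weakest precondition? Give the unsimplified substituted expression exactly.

post: x >= 9
stmt 6: x := y * x  -- replace 1 occurrence(s) of x with (y * x)
  => ( y * x ) >= 9
stmt 5: x := x * y  -- replace 1 occurrence(s) of x with (x * y)
  => ( y * ( x * y ) ) >= 9
stmt 4: z := y - y  -- replace 0 occurrence(s) of z with (y - y)
  => ( y * ( x * y ) ) >= 9
stmt 3: z := y - 4  -- replace 0 occurrence(s) of z with (y - 4)
  => ( y * ( x * y ) ) >= 9
stmt 2: z := 7 - x  -- replace 0 occurrence(s) of z with (7 - x)
  => ( y * ( x * y ) ) >= 9
stmt 1: x := x + z  -- replace 1 occurrence(s) of x with (x + z)
  => ( y * ( ( x + z ) * y ) ) >= 9

Answer: ( y * ( ( x + z ) * y ) ) >= 9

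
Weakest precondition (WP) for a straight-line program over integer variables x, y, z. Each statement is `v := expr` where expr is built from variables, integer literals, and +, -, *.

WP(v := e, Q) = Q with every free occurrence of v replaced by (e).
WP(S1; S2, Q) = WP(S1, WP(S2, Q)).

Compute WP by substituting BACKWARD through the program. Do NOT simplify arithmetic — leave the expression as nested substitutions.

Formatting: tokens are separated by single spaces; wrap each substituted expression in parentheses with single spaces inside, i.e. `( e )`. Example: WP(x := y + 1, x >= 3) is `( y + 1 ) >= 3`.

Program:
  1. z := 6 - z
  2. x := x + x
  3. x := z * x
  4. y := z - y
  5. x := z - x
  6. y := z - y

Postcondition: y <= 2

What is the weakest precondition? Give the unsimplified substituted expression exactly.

post: y <= 2
stmt 6: y := z - y  -- replace 1 occurrence(s) of y with (z - y)
  => ( z - y ) <= 2
stmt 5: x := z - x  -- replace 0 occurrence(s) of x with (z - x)
  => ( z - y ) <= 2
stmt 4: y := z - y  -- replace 1 occurrence(s) of y with (z - y)
  => ( z - ( z - y ) ) <= 2
stmt 3: x := z * x  -- replace 0 occurrence(s) of x with (z * x)
  => ( z - ( z - y ) ) <= 2
stmt 2: x := x + x  -- replace 0 occurrence(s) of x with (x + x)
  => ( z - ( z - y ) ) <= 2
stmt 1: z := 6 - z  -- replace 2 occurrence(s) of z with (6 - z)
  => ( ( 6 - z ) - ( ( 6 - z ) - y ) ) <= 2

Answer: ( ( 6 - z ) - ( ( 6 - z ) - y ) ) <= 2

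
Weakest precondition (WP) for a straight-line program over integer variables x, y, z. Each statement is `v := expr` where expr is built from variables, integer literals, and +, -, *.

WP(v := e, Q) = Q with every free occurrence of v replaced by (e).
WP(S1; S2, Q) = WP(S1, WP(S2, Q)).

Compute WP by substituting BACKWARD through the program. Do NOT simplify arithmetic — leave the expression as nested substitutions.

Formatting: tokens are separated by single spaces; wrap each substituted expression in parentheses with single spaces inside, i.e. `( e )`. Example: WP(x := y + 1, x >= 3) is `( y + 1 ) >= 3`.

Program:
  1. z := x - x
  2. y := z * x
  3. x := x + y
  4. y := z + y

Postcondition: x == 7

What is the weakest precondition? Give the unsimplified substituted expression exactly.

post: x == 7
stmt 4: y := z + y  -- replace 0 occurrence(s) of y with (z + y)
  => x == 7
stmt 3: x := x + y  -- replace 1 occurrence(s) of x with (x + y)
  => ( x + y ) == 7
stmt 2: y := z * x  -- replace 1 occurrence(s) of y with (z * x)
  => ( x + ( z * x ) ) == 7
stmt 1: z := x - x  -- replace 1 occurrence(s) of z with (x - x)
  => ( x + ( ( x - x ) * x ) ) == 7

Answer: ( x + ( ( x - x ) * x ) ) == 7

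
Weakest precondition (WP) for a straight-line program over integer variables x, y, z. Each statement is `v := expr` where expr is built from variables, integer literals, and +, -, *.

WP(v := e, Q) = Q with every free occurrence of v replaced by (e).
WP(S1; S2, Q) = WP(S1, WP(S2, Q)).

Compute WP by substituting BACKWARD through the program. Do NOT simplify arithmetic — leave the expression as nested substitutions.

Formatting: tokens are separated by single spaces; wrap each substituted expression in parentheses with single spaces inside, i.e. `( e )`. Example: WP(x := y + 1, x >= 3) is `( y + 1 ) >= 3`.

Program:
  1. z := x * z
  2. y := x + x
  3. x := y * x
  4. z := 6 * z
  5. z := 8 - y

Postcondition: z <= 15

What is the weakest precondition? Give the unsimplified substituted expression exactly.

post: z <= 15
stmt 5: z := 8 - y  -- replace 1 occurrence(s) of z with (8 - y)
  => ( 8 - y ) <= 15
stmt 4: z := 6 * z  -- replace 0 occurrence(s) of z with (6 * z)
  => ( 8 - y ) <= 15
stmt 3: x := y * x  -- replace 0 occurrence(s) of x with (y * x)
  => ( 8 - y ) <= 15
stmt 2: y := x + x  -- replace 1 occurrence(s) of y with (x + x)
  => ( 8 - ( x + x ) ) <= 15
stmt 1: z := x * z  -- replace 0 occurrence(s) of z with (x * z)
  => ( 8 - ( x + x ) ) <= 15

Answer: ( 8 - ( x + x ) ) <= 15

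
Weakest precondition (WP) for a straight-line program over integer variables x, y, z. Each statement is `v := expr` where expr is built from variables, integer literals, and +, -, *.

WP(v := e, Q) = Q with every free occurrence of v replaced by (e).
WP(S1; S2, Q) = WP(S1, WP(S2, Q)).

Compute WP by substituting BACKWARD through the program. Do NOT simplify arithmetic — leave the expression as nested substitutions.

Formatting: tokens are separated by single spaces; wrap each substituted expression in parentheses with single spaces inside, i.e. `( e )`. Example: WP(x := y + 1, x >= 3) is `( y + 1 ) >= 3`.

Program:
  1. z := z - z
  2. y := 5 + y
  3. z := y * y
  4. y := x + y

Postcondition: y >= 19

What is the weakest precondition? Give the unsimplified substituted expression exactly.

Answer: ( x + ( 5 + y ) ) >= 19

Derivation:
post: y >= 19
stmt 4: y := x + y  -- replace 1 occurrence(s) of y with (x + y)
  => ( x + y ) >= 19
stmt 3: z := y * y  -- replace 0 occurrence(s) of z with (y * y)
  => ( x + y ) >= 19
stmt 2: y := 5 + y  -- replace 1 occurrence(s) of y with (5 + y)
  => ( x + ( 5 + y ) ) >= 19
stmt 1: z := z - z  -- replace 0 occurrence(s) of z with (z - z)
  => ( x + ( 5 + y ) ) >= 19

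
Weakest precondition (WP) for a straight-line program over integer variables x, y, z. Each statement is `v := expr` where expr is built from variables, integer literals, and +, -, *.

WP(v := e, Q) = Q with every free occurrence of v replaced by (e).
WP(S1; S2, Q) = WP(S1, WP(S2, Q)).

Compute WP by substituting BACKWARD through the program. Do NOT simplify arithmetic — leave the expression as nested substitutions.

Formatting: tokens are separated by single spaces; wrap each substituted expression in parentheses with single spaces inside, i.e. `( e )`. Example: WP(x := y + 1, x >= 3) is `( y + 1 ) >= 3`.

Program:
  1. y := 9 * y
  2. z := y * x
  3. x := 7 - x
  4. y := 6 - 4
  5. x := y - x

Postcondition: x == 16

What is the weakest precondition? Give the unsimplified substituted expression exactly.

post: x == 16
stmt 5: x := y - x  -- replace 1 occurrence(s) of x with (y - x)
  => ( y - x ) == 16
stmt 4: y := 6 - 4  -- replace 1 occurrence(s) of y with (6 - 4)
  => ( ( 6 - 4 ) - x ) == 16
stmt 3: x := 7 - x  -- replace 1 occurrence(s) of x with (7 - x)
  => ( ( 6 - 4 ) - ( 7 - x ) ) == 16
stmt 2: z := y * x  -- replace 0 occurrence(s) of z with (y * x)
  => ( ( 6 - 4 ) - ( 7 - x ) ) == 16
stmt 1: y := 9 * y  -- replace 0 occurrence(s) of y with (9 * y)
  => ( ( 6 - 4 ) - ( 7 - x ) ) == 16

Answer: ( ( 6 - 4 ) - ( 7 - x ) ) == 16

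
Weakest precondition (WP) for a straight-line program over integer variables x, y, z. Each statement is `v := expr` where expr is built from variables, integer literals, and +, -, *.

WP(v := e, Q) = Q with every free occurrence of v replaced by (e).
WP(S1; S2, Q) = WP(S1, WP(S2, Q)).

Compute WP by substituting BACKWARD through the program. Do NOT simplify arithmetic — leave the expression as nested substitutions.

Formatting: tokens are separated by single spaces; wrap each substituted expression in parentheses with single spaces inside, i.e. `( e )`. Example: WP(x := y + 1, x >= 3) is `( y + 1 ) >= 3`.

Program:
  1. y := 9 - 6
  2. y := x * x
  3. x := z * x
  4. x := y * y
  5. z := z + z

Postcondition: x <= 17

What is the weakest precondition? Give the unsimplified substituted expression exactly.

Answer: ( ( x * x ) * ( x * x ) ) <= 17

Derivation:
post: x <= 17
stmt 5: z := z + z  -- replace 0 occurrence(s) of z with (z + z)
  => x <= 17
stmt 4: x := y * y  -- replace 1 occurrence(s) of x with (y * y)
  => ( y * y ) <= 17
stmt 3: x := z * x  -- replace 0 occurrence(s) of x with (z * x)
  => ( y * y ) <= 17
stmt 2: y := x * x  -- replace 2 occurrence(s) of y with (x * x)
  => ( ( x * x ) * ( x * x ) ) <= 17
stmt 1: y := 9 - 6  -- replace 0 occurrence(s) of y with (9 - 6)
  => ( ( x * x ) * ( x * x ) ) <= 17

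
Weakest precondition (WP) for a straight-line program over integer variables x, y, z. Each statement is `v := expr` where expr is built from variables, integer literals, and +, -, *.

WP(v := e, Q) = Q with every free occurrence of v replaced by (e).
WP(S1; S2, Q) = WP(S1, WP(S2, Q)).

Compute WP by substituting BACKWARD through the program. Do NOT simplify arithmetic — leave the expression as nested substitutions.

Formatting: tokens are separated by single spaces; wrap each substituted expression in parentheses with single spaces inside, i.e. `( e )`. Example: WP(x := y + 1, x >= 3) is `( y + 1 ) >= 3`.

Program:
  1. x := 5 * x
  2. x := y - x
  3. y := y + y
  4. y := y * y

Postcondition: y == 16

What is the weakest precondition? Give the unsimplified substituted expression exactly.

Answer: ( ( y + y ) * ( y + y ) ) == 16

Derivation:
post: y == 16
stmt 4: y := y * y  -- replace 1 occurrence(s) of y with (y * y)
  => ( y * y ) == 16
stmt 3: y := y + y  -- replace 2 occurrence(s) of y with (y + y)
  => ( ( y + y ) * ( y + y ) ) == 16
stmt 2: x := y - x  -- replace 0 occurrence(s) of x with (y - x)
  => ( ( y + y ) * ( y + y ) ) == 16
stmt 1: x := 5 * x  -- replace 0 occurrence(s) of x with (5 * x)
  => ( ( y + y ) * ( y + y ) ) == 16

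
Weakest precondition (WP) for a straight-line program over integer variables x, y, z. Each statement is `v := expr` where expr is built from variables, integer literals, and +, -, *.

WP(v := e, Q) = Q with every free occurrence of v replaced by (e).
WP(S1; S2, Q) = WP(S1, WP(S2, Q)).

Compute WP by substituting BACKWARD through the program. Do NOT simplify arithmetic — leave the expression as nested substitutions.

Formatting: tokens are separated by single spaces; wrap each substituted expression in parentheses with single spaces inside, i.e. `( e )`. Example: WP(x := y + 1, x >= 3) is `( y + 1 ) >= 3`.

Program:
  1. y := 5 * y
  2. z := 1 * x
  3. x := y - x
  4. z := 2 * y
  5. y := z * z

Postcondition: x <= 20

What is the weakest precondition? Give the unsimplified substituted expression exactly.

post: x <= 20
stmt 5: y := z * z  -- replace 0 occurrence(s) of y with (z * z)
  => x <= 20
stmt 4: z := 2 * y  -- replace 0 occurrence(s) of z with (2 * y)
  => x <= 20
stmt 3: x := y - x  -- replace 1 occurrence(s) of x with (y - x)
  => ( y - x ) <= 20
stmt 2: z := 1 * x  -- replace 0 occurrence(s) of z with (1 * x)
  => ( y - x ) <= 20
stmt 1: y := 5 * y  -- replace 1 occurrence(s) of y with (5 * y)
  => ( ( 5 * y ) - x ) <= 20

Answer: ( ( 5 * y ) - x ) <= 20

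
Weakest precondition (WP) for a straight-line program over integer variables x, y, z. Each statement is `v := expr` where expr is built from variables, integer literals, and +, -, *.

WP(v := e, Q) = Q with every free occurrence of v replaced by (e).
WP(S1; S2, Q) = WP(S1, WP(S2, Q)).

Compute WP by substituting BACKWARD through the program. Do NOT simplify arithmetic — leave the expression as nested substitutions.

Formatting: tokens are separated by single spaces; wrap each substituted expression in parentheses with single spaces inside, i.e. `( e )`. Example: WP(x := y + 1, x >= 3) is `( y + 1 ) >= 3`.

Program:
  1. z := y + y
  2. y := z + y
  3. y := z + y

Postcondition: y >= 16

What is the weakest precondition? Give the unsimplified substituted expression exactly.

post: y >= 16
stmt 3: y := z + y  -- replace 1 occurrence(s) of y with (z + y)
  => ( z + y ) >= 16
stmt 2: y := z + y  -- replace 1 occurrence(s) of y with (z + y)
  => ( z + ( z + y ) ) >= 16
stmt 1: z := y + y  -- replace 2 occurrence(s) of z with (y + y)
  => ( ( y + y ) + ( ( y + y ) + y ) ) >= 16

Answer: ( ( y + y ) + ( ( y + y ) + y ) ) >= 16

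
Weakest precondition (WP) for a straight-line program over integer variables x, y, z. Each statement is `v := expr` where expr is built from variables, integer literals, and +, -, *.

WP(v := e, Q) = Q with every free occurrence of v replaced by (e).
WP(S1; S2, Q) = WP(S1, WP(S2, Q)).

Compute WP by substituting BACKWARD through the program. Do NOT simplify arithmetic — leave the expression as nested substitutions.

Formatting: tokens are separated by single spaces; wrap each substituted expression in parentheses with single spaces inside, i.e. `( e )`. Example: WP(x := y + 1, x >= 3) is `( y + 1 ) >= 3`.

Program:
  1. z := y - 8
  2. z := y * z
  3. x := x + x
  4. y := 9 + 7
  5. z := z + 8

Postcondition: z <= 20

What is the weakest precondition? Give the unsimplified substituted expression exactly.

Answer: ( ( y * ( y - 8 ) ) + 8 ) <= 20

Derivation:
post: z <= 20
stmt 5: z := z + 8  -- replace 1 occurrence(s) of z with (z + 8)
  => ( z + 8 ) <= 20
stmt 4: y := 9 + 7  -- replace 0 occurrence(s) of y with (9 + 7)
  => ( z + 8 ) <= 20
stmt 3: x := x + x  -- replace 0 occurrence(s) of x with (x + x)
  => ( z + 8 ) <= 20
stmt 2: z := y * z  -- replace 1 occurrence(s) of z with (y * z)
  => ( ( y * z ) + 8 ) <= 20
stmt 1: z := y - 8  -- replace 1 occurrence(s) of z with (y - 8)
  => ( ( y * ( y - 8 ) ) + 8 ) <= 20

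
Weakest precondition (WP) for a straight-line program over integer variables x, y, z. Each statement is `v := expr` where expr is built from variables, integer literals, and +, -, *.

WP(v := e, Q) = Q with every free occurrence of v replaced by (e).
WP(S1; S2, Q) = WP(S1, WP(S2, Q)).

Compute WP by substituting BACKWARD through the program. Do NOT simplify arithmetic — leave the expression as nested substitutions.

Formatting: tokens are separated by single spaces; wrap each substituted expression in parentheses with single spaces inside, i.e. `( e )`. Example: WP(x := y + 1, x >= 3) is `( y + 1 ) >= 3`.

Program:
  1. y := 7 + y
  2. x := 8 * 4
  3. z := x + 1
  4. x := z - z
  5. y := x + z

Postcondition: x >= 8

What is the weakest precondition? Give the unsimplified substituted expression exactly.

post: x >= 8
stmt 5: y := x + z  -- replace 0 occurrence(s) of y with (x + z)
  => x >= 8
stmt 4: x := z - z  -- replace 1 occurrence(s) of x with (z - z)
  => ( z - z ) >= 8
stmt 3: z := x + 1  -- replace 2 occurrence(s) of z with (x + 1)
  => ( ( x + 1 ) - ( x + 1 ) ) >= 8
stmt 2: x := 8 * 4  -- replace 2 occurrence(s) of x with (8 * 4)
  => ( ( ( 8 * 4 ) + 1 ) - ( ( 8 * 4 ) + 1 ) ) >= 8
stmt 1: y := 7 + y  -- replace 0 occurrence(s) of y with (7 + y)
  => ( ( ( 8 * 4 ) + 1 ) - ( ( 8 * 4 ) + 1 ) ) >= 8

Answer: ( ( ( 8 * 4 ) + 1 ) - ( ( 8 * 4 ) + 1 ) ) >= 8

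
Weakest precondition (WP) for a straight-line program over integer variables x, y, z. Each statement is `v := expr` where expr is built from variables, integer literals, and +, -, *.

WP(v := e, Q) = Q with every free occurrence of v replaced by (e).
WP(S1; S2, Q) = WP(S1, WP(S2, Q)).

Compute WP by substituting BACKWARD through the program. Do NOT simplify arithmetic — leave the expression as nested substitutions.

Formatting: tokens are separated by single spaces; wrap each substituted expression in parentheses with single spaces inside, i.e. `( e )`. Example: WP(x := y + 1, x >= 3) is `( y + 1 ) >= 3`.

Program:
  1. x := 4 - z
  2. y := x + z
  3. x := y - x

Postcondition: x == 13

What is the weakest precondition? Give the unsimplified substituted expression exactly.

Answer: ( ( ( 4 - z ) + z ) - ( 4 - z ) ) == 13

Derivation:
post: x == 13
stmt 3: x := y - x  -- replace 1 occurrence(s) of x with (y - x)
  => ( y - x ) == 13
stmt 2: y := x + z  -- replace 1 occurrence(s) of y with (x + z)
  => ( ( x + z ) - x ) == 13
stmt 1: x := 4 - z  -- replace 2 occurrence(s) of x with (4 - z)
  => ( ( ( 4 - z ) + z ) - ( 4 - z ) ) == 13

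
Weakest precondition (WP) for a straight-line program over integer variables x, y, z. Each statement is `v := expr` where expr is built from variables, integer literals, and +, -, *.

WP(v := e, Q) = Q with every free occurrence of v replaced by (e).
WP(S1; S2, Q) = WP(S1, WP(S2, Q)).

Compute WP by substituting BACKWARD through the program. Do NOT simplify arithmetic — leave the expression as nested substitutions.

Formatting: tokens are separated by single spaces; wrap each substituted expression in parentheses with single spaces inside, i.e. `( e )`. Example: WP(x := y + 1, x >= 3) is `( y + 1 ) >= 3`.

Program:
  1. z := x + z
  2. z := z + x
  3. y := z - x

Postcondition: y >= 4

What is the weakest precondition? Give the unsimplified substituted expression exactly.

Answer: ( ( ( x + z ) + x ) - x ) >= 4

Derivation:
post: y >= 4
stmt 3: y := z - x  -- replace 1 occurrence(s) of y with (z - x)
  => ( z - x ) >= 4
stmt 2: z := z + x  -- replace 1 occurrence(s) of z with (z + x)
  => ( ( z + x ) - x ) >= 4
stmt 1: z := x + z  -- replace 1 occurrence(s) of z with (x + z)
  => ( ( ( x + z ) + x ) - x ) >= 4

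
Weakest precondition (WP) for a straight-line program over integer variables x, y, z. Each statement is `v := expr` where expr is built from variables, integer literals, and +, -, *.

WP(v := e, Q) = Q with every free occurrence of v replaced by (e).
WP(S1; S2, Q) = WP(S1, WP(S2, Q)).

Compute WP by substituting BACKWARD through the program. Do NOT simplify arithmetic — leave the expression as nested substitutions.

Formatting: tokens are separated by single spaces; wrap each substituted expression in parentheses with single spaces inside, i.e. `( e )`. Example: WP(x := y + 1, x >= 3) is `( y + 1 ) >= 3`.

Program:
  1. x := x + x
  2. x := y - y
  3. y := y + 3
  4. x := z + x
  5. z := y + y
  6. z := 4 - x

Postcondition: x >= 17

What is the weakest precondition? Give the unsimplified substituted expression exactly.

post: x >= 17
stmt 6: z := 4 - x  -- replace 0 occurrence(s) of z with (4 - x)
  => x >= 17
stmt 5: z := y + y  -- replace 0 occurrence(s) of z with (y + y)
  => x >= 17
stmt 4: x := z + x  -- replace 1 occurrence(s) of x with (z + x)
  => ( z + x ) >= 17
stmt 3: y := y + 3  -- replace 0 occurrence(s) of y with (y + 3)
  => ( z + x ) >= 17
stmt 2: x := y - y  -- replace 1 occurrence(s) of x with (y - y)
  => ( z + ( y - y ) ) >= 17
stmt 1: x := x + x  -- replace 0 occurrence(s) of x with (x + x)
  => ( z + ( y - y ) ) >= 17

Answer: ( z + ( y - y ) ) >= 17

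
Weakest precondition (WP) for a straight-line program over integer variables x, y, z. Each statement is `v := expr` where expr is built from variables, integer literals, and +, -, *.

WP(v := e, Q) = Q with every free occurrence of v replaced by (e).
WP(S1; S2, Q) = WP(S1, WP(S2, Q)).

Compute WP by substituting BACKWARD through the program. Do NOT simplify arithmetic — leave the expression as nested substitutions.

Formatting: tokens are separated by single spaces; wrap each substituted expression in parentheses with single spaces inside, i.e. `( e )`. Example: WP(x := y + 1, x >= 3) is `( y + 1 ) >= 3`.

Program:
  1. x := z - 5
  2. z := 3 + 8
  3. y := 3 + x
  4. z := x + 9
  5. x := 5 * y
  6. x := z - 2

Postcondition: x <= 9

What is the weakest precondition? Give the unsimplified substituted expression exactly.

Answer: ( ( ( z - 5 ) + 9 ) - 2 ) <= 9

Derivation:
post: x <= 9
stmt 6: x := z - 2  -- replace 1 occurrence(s) of x with (z - 2)
  => ( z - 2 ) <= 9
stmt 5: x := 5 * y  -- replace 0 occurrence(s) of x with (5 * y)
  => ( z - 2 ) <= 9
stmt 4: z := x + 9  -- replace 1 occurrence(s) of z with (x + 9)
  => ( ( x + 9 ) - 2 ) <= 9
stmt 3: y := 3 + x  -- replace 0 occurrence(s) of y with (3 + x)
  => ( ( x + 9 ) - 2 ) <= 9
stmt 2: z := 3 + 8  -- replace 0 occurrence(s) of z with (3 + 8)
  => ( ( x + 9 ) - 2 ) <= 9
stmt 1: x := z - 5  -- replace 1 occurrence(s) of x with (z - 5)
  => ( ( ( z - 5 ) + 9 ) - 2 ) <= 9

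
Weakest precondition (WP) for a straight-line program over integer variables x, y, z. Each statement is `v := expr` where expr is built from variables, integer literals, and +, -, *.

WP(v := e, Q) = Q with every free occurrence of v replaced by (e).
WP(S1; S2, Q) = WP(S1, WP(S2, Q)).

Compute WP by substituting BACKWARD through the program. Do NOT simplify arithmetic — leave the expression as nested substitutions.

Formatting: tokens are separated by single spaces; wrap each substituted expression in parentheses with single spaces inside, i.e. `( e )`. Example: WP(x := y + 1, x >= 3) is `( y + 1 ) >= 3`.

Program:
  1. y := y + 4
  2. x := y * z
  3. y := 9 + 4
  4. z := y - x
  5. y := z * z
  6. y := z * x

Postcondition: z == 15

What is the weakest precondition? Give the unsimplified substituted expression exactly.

Answer: ( ( 9 + 4 ) - ( ( y + 4 ) * z ) ) == 15

Derivation:
post: z == 15
stmt 6: y := z * x  -- replace 0 occurrence(s) of y with (z * x)
  => z == 15
stmt 5: y := z * z  -- replace 0 occurrence(s) of y with (z * z)
  => z == 15
stmt 4: z := y - x  -- replace 1 occurrence(s) of z with (y - x)
  => ( y - x ) == 15
stmt 3: y := 9 + 4  -- replace 1 occurrence(s) of y with (9 + 4)
  => ( ( 9 + 4 ) - x ) == 15
stmt 2: x := y * z  -- replace 1 occurrence(s) of x with (y * z)
  => ( ( 9 + 4 ) - ( y * z ) ) == 15
stmt 1: y := y + 4  -- replace 1 occurrence(s) of y with (y + 4)
  => ( ( 9 + 4 ) - ( ( y + 4 ) * z ) ) == 15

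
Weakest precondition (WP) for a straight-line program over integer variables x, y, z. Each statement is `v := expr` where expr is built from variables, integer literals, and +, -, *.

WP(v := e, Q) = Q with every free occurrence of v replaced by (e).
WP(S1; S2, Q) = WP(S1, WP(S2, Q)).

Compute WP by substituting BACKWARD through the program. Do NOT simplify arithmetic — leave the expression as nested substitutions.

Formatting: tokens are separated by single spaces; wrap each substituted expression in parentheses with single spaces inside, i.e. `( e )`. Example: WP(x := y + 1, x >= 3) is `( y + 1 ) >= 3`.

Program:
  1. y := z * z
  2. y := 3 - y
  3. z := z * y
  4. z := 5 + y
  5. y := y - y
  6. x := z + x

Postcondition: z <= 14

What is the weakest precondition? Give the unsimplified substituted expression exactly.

Answer: ( 5 + ( 3 - ( z * z ) ) ) <= 14

Derivation:
post: z <= 14
stmt 6: x := z + x  -- replace 0 occurrence(s) of x with (z + x)
  => z <= 14
stmt 5: y := y - y  -- replace 0 occurrence(s) of y with (y - y)
  => z <= 14
stmt 4: z := 5 + y  -- replace 1 occurrence(s) of z with (5 + y)
  => ( 5 + y ) <= 14
stmt 3: z := z * y  -- replace 0 occurrence(s) of z with (z * y)
  => ( 5 + y ) <= 14
stmt 2: y := 3 - y  -- replace 1 occurrence(s) of y with (3 - y)
  => ( 5 + ( 3 - y ) ) <= 14
stmt 1: y := z * z  -- replace 1 occurrence(s) of y with (z * z)
  => ( 5 + ( 3 - ( z * z ) ) ) <= 14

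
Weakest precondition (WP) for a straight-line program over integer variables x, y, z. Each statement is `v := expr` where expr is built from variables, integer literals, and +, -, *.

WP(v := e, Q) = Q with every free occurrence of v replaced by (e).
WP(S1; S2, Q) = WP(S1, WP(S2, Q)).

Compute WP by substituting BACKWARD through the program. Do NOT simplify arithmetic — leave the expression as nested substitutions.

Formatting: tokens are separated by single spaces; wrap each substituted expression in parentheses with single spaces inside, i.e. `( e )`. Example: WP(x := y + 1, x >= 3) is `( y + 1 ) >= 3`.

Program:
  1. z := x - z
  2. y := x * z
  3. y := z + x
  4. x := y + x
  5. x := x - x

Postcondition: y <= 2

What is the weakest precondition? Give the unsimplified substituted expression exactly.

Answer: ( ( x - z ) + x ) <= 2

Derivation:
post: y <= 2
stmt 5: x := x - x  -- replace 0 occurrence(s) of x with (x - x)
  => y <= 2
stmt 4: x := y + x  -- replace 0 occurrence(s) of x with (y + x)
  => y <= 2
stmt 3: y := z + x  -- replace 1 occurrence(s) of y with (z + x)
  => ( z + x ) <= 2
stmt 2: y := x * z  -- replace 0 occurrence(s) of y with (x * z)
  => ( z + x ) <= 2
stmt 1: z := x - z  -- replace 1 occurrence(s) of z with (x - z)
  => ( ( x - z ) + x ) <= 2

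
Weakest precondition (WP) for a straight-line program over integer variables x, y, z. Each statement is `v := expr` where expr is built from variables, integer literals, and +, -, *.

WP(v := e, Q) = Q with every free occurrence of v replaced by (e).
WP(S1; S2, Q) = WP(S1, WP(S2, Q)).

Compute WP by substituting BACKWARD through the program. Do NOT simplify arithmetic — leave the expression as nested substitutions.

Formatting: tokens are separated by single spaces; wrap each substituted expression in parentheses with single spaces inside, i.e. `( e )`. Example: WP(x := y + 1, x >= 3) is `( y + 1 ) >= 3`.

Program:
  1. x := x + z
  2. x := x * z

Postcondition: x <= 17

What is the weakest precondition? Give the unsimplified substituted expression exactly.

Answer: ( ( x + z ) * z ) <= 17

Derivation:
post: x <= 17
stmt 2: x := x * z  -- replace 1 occurrence(s) of x with (x * z)
  => ( x * z ) <= 17
stmt 1: x := x + z  -- replace 1 occurrence(s) of x with (x + z)
  => ( ( x + z ) * z ) <= 17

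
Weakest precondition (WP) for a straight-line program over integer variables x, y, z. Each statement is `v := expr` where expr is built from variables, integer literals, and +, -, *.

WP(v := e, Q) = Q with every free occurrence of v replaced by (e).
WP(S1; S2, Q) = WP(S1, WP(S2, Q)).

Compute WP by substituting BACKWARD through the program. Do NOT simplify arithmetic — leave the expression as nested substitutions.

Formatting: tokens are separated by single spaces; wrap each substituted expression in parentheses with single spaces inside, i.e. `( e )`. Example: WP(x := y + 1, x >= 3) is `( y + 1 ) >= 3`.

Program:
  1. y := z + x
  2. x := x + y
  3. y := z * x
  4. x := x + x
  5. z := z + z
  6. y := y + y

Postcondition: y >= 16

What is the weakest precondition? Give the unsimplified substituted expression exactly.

Answer: ( ( z * ( x + ( z + x ) ) ) + ( z * ( x + ( z + x ) ) ) ) >= 16

Derivation:
post: y >= 16
stmt 6: y := y + y  -- replace 1 occurrence(s) of y with (y + y)
  => ( y + y ) >= 16
stmt 5: z := z + z  -- replace 0 occurrence(s) of z with (z + z)
  => ( y + y ) >= 16
stmt 4: x := x + x  -- replace 0 occurrence(s) of x with (x + x)
  => ( y + y ) >= 16
stmt 3: y := z * x  -- replace 2 occurrence(s) of y with (z * x)
  => ( ( z * x ) + ( z * x ) ) >= 16
stmt 2: x := x + y  -- replace 2 occurrence(s) of x with (x + y)
  => ( ( z * ( x + y ) ) + ( z * ( x + y ) ) ) >= 16
stmt 1: y := z + x  -- replace 2 occurrence(s) of y with (z + x)
  => ( ( z * ( x + ( z + x ) ) ) + ( z * ( x + ( z + x ) ) ) ) >= 16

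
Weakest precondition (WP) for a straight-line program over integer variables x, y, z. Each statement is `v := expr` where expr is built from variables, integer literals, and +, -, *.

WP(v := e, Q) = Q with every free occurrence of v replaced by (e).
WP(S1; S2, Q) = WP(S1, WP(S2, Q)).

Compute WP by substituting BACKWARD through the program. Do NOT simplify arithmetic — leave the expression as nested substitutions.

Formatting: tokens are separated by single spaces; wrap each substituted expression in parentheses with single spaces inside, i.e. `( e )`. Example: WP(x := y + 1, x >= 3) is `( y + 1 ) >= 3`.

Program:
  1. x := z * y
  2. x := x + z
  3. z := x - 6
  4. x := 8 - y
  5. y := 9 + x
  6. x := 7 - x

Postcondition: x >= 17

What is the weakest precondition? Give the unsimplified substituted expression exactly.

post: x >= 17
stmt 6: x := 7 - x  -- replace 1 occurrence(s) of x with (7 - x)
  => ( 7 - x ) >= 17
stmt 5: y := 9 + x  -- replace 0 occurrence(s) of y with (9 + x)
  => ( 7 - x ) >= 17
stmt 4: x := 8 - y  -- replace 1 occurrence(s) of x with (8 - y)
  => ( 7 - ( 8 - y ) ) >= 17
stmt 3: z := x - 6  -- replace 0 occurrence(s) of z with (x - 6)
  => ( 7 - ( 8 - y ) ) >= 17
stmt 2: x := x + z  -- replace 0 occurrence(s) of x with (x + z)
  => ( 7 - ( 8 - y ) ) >= 17
stmt 1: x := z * y  -- replace 0 occurrence(s) of x with (z * y)
  => ( 7 - ( 8 - y ) ) >= 17

Answer: ( 7 - ( 8 - y ) ) >= 17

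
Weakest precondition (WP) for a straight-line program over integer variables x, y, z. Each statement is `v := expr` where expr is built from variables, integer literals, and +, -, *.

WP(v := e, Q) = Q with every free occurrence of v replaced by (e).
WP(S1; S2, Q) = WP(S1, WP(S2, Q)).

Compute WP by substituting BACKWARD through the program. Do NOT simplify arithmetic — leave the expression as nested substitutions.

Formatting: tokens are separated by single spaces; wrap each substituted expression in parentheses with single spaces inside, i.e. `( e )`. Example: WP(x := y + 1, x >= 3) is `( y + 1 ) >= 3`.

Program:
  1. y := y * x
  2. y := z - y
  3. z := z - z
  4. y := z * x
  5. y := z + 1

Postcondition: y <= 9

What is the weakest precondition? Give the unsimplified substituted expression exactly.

post: y <= 9
stmt 5: y := z + 1  -- replace 1 occurrence(s) of y with (z + 1)
  => ( z + 1 ) <= 9
stmt 4: y := z * x  -- replace 0 occurrence(s) of y with (z * x)
  => ( z + 1 ) <= 9
stmt 3: z := z - z  -- replace 1 occurrence(s) of z with (z - z)
  => ( ( z - z ) + 1 ) <= 9
stmt 2: y := z - y  -- replace 0 occurrence(s) of y with (z - y)
  => ( ( z - z ) + 1 ) <= 9
stmt 1: y := y * x  -- replace 0 occurrence(s) of y with (y * x)
  => ( ( z - z ) + 1 ) <= 9

Answer: ( ( z - z ) + 1 ) <= 9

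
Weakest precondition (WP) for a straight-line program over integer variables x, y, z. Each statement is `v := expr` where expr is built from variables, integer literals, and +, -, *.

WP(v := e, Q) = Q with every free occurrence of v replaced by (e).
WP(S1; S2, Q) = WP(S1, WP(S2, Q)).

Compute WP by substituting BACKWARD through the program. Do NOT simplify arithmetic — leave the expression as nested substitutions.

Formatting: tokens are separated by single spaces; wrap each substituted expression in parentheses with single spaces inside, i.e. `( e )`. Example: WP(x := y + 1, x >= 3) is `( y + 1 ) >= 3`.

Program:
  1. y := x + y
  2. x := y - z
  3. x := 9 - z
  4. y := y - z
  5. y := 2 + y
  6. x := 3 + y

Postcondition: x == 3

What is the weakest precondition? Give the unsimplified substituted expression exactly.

post: x == 3
stmt 6: x := 3 + y  -- replace 1 occurrence(s) of x with (3 + y)
  => ( 3 + y ) == 3
stmt 5: y := 2 + y  -- replace 1 occurrence(s) of y with (2 + y)
  => ( 3 + ( 2 + y ) ) == 3
stmt 4: y := y - z  -- replace 1 occurrence(s) of y with (y - z)
  => ( 3 + ( 2 + ( y - z ) ) ) == 3
stmt 3: x := 9 - z  -- replace 0 occurrence(s) of x with (9 - z)
  => ( 3 + ( 2 + ( y - z ) ) ) == 3
stmt 2: x := y - z  -- replace 0 occurrence(s) of x with (y - z)
  => ( 3 + ( 2 + ( y - z ) ) ) == 3
stmt 1: y := x + y  -- replace 1 occurrence(s) of y with (x + y)
  => ( 3 + ( 2 + ( ( x + y ) - z ) ) ) == 3

Answer: ( 3 + ( 2 + ( ( x + y ) - z ) ) ) == 3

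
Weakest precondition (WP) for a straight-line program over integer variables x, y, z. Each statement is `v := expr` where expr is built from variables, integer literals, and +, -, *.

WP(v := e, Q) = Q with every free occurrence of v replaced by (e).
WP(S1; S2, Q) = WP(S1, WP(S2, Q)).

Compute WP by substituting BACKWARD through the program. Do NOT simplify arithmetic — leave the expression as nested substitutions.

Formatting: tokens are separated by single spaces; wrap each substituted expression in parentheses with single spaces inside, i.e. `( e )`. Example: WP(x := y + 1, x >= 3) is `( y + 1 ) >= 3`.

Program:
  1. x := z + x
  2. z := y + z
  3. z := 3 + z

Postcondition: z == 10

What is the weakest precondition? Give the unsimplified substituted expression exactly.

Answer: ( 3 + ( y + z ) ) == 10

Derivation:
post: z == 10
stmt 3: z := 3 + z  -- replace 1 occurrence(s) of z with (3 + z)
  => ( 3 + z ) == 10
stmt 2: z := y + z  -- replace 1 occurrence(s) of z with (y + z)
  => ( 3 + ( y + z ) ) == 10
stmt 1: x := z + x  -- replace 0 occurrence(s) of x with (z + x)
  => ( 3 + ( y + z ) ) == 10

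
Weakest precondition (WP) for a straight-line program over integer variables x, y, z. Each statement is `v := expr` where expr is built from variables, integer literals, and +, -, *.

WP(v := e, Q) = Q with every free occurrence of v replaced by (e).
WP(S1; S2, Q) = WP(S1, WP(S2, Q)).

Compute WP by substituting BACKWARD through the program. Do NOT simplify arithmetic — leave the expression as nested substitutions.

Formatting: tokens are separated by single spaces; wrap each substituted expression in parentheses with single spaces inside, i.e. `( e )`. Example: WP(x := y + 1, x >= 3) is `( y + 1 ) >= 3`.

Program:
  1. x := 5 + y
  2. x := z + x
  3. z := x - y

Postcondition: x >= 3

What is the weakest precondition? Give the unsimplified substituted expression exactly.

post: x >= 3
stmt 3: z := x - y  -- replace 0 occurrence(s) of z with (x - y)
  => x >= 3
stmt 2: x := z + x  -- replace 1 occurrence(s) of x with (z + x)
  => ( z + x ) >= 3
stmt 1: x := 5 + y  -- replace 1 occurrence(s) of x with (5 + y)
  => ( z + ( 5 + y ) ) >= 3

Answer: ( z + ( 5 + y ) ) >= 3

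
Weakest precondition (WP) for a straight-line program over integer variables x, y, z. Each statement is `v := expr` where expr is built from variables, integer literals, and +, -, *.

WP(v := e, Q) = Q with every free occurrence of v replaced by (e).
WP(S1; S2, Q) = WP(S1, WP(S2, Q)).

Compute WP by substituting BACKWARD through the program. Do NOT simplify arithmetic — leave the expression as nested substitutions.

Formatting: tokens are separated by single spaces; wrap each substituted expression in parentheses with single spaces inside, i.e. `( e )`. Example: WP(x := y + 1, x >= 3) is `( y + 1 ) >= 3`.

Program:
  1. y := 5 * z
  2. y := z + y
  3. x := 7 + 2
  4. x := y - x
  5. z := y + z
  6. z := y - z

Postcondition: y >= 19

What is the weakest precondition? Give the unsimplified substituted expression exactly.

Answer: ( z + ( 5 * z ) ) >= 19

Derivation:
post: y >= 19
stmt 6: z := y - z  -- replace 0 occurrence(s) of z with (y - z)
  => y >= 19
stmt 5: z := y + z  -- replace 0 occurrence(s) of z with (y + z)
  => y >= 19
stmt 4: x := y - x  -- replace 0 occurrence(s) of x with (y - x)
  => y >= 19
stmt 3: x := 7 + 2  -- replace 0 occurrence(s) of x with (7 + 2)
  => y >= 19
stmt 2: y := z + y  -- replace 1 occurrence(s) of y with (z + y)
  => ( z + y ) >= 19
stmt 1: y := 5 * z  -- replace 1 occurrence(s) of y with (5 * z)
  => ( z + ( 5 * z ) ) >= 19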